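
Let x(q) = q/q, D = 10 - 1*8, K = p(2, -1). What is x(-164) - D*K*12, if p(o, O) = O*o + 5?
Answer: -71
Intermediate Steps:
p(o, O) = 5 + O*o
K = 3 (K = 5 - 1*2 = 5 - 2 = 3)
D = 2 (D = 10 - 8 = 2)
x(q) = 1
x(-164) - D*K*12 = 1 - 2*3*12 = 1 - 6*12 = 1 - 1*72 = 1 - 72 = -71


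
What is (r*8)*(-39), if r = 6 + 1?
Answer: -2184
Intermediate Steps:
r = 7
(r*8)*(-39) = (7*8)*(-39) = 56*(-39) = -2184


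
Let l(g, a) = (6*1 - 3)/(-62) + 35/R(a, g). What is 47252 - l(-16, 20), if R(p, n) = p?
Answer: 5859037/124 ≈ 47250.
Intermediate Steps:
l(g, a) = -3/62 + 35/a (l(g, a) = (6*1 - 3)/(-62) + 35/a = (6 - 3)*(-1/62) + 35/a = 3*(-1/62) + 35/a = -3/62 + 35/a)
47252 - l(-16, 20) = 47252 - (-3/62 + 35/20) = 47252 - (-3/62 + 35*(1/20)) = 47252 - (-3/62 + 7/4) = 47252 - 1*211/124 = 47252 - 211/124 = 5859037/124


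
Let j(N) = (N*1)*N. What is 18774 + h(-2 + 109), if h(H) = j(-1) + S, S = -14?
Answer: 18761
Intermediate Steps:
j(N) = N² (j(N) = N*N = N²)
h(H) = -13 (h(H) = (-1)² - 14 = 1 - 14 = -13)
18774 + h(-2 + 109) = 18774 - 13 = 18761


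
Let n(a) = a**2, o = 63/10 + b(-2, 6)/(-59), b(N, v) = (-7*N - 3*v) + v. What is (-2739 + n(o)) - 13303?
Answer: -5570552391/348100 ≈ -16003.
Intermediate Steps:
b(N, v) = -7*N - 2*v
o = 3697/590 (o = 63/10 + (-7*(-2) - 2*6)/(-59) = 63*(1/10) + (14 - 12)*(-1/59) = 63/10 + 2*(-1/59) = 63/10 - 2/59 = 3697/590 ≈ 6.2661)
(-2739 + n(o)) - 13303 = (-2739 + (3697/590)**2) - 13303 = (-2739 + 13667809/348100) - 13303 = -939778091/348100 - 13303 = -5570552391/348100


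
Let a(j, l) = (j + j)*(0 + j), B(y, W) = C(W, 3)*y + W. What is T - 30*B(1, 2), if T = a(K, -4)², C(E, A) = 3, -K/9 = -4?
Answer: 6718314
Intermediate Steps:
K = 36 (K = -9*(-4) = 36)
B(y, W) = W + 3*y (B(y, W) = 3*y + W = W + 3*y)
a(j, l) = 2*j² (a(j, l) = (2*j)*j = 2*j²)
T = 6718464 (T = (2*36²)² = (2*1296)² = 2592² = 6718464)
T - 30*B(1, 2) = 6718464 - 30*(2 + 3*1) = 6718464 - 30*(2 + 3) = 6718464 - 30*5 = 6718464 - 150 = 6718314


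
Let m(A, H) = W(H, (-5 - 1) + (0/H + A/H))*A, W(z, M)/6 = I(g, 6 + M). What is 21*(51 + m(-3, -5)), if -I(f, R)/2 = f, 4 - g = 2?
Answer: 2583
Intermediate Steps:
g = 2 (g = 4 - 1*2 = 4 - 2 = 2)
I(f, R) = -2*f
W(z, M) = -24 (W(z, M) = 6*(-2*2) = 6*(-4) = -24)
m(A, H) = -24*A
21*(51 + m(-3, -5)) = 21*(51 - 24*(-3)) = 21*(51 + 72) = 21*123 = 2583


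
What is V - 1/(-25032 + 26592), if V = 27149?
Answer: 42352439/1560 ≈ 27149.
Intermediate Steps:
V - 1/(-25032 + 26592) = 27149 - 1/(-25032 + 26592) = 27149 - 1/1560 = 42352439/1560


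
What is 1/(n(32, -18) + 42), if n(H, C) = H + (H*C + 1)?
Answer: -1/501 ≈ -0.0019960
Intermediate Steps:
n(H, C) = 1 + H + C*H (n(H, C) = H + (C*H + 1) = H + (1 + C*H) = 1 + H + C*H)
1/(n(32, -18) + 42) = 1/((1 + 32 - 18*32) + 42) = 1/((1 + 32 - 576) + 42) = 1/(-543 + 42) = 1/(-501) = -1/501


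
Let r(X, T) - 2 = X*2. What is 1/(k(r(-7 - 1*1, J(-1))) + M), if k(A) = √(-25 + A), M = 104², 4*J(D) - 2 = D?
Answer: 832/8998915 - I*√39/116985895 ≈ 9.2456e-5 - 5.3383e-8*I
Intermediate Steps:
J(D) = ½ + D/4
r(X, T) = 2 + 2*X (r(X, T) = 2 + X*2 = 2 + 2*X)
M = 10816
1/(k(r(-7 - 1*1, J(-1))) + M) = 1/(√(-25 + (2 + 2*(-7 - 1*1))) + 10816) = 1/(√(-25 + (2 + 2*(-7 - 1))) + 10816) = 1/(√(-25 + (2 + 2*(-8))) + 10816) = 1/(√(-25 + (2 - 16)) + 10816) = 1/(√(-25 - 14) + 10816) = 1/(√(-39) + 10816) = 1/(I*√39 + 10816) = 1/(10816 + I*√39)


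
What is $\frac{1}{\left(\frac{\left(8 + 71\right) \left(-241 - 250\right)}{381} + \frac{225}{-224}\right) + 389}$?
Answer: $\frac{85344}{24424355} \approx 0.0034942$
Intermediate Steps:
$\frac{1}{\left(\frac{\left(8 + 71\right) \left(-241 - 250\right)}{381} + \frac{225}{-224}\right) + 389} = \frac{1}{\left(79 \left(-491\right) \frac{1}{381} + 225 \left(- \frac{1}{224}\right)\right) + 389} = \frac{1}{\left(\left(-38789\right) \frac{1}{381} - \frac{225}{224}\right) + 389} = \frac{1}{\left(- \frac{38789}{381} - \frac{225}{224}\right) + 389} = \frac{1}{- \frac{8774461}{85344} + 389} = \frac{1}{\frac{24424355}{85344}} = \frac{85344}{24424355}$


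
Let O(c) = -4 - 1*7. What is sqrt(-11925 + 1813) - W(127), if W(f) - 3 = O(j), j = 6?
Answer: 8 + 8*I*sqrt(158) ≈ 8.0 + 100.56*I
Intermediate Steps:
O(c) = -11 (O(c) = -4 - 7 = -11)
W(f) = -8 (W(f) = 3 - 11 = -8)
sqrt(-11925 + 1813) - W(127) = sqrt(-11925 + 1813) - 1*(-8) = sqrt(-10112) + 8 = 8*I*sqrt(158) + 8 = 8 + 8*I*sqrt(158)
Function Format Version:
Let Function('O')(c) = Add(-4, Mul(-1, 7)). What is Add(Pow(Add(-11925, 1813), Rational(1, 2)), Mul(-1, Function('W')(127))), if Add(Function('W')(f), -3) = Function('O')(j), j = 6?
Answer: Add(8, Mul(8, I, Pow(158, Rational(1, 2)))) ≈ Add(8.0000, Mul(100.56, I))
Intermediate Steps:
Function('O')(c) = -11 (Function('O')(c) = Add(-4, -7) = -11)
Function('W')(f) = -8 (Function('W')(f) = Add(3, -11) = -8)
Add(Pow(Add(-11925, 1813), Rational(1, 2)), Mul(-1, Function('W')(127))) = Add(Pow(Add(-11925, 1813), Rational(1, 2)), Mul(-1, -8)) = Add(Pow(-10112, Rational(1, 2)), 8) = Add(Mul(8, I, Pow(158, Rational(1, 2))), 8) = Add(8, Mul(8, I, Pow(158, Rational(1, 2))))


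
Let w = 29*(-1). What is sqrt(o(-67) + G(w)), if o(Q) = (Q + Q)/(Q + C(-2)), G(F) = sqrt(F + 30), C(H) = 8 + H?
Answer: sqrt(11895)/61 ≈ 1.7879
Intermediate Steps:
w = -29
G(F) = sqrt(30 + F)
o(Q) = 2*Q/(6 + Q) (o(Q) = (Q + Q)/(Q + (8 - 2)) = (2*Q)/(Q + 6) = (2*Q)/(6 + Q) = 2*Q/(6 + Q))
sqrt(o(-67) + G(w)) = sqrt(2*(-67)/(6 - 67) + sqrt(30 - 29)) = sqrt(2*(-67)/(-61) + sqrt(1)) = sqrt(2*(-67)*(-1/61) + 1) = sqrt(134/61 + 1) = sqrt(195/61) = sqrt(11895)/61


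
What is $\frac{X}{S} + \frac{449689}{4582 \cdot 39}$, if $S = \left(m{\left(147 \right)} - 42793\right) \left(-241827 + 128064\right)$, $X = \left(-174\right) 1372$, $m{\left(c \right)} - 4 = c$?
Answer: $\frac{9322373863375}{3704609503062} \approx 2.5164$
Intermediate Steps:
$m{\left(c \right)} = 4 + c$
$X = -238728$
$S = 4851081846$ ($S = \left(\left(4 + 147\right) - 42793\right) \left(-241827 + 128064\right) = \left(151 - 42793\right) \left(-113763\right) = \left(-42642\right) \left(-113763\right) = 4851081846$)
$\frac{X}{S} + \frac{449689}{4582 \cdot 39} = - \frac{238728}{4851081846} + \frac{449689}{4582 \cdot 39} = \left(-238728\right) \frac{1}{4851081846} + \frac{449689}{178698} = - \frac{39788}{808513641} + 449689 \cdot \frac{1}{178698} = - \frac{39788}{808513641} + \frac{449689}{178698} = \frac{9322373863375}{3704609503062}$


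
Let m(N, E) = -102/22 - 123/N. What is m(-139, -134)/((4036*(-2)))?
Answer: 717/1542761 ≈ 0.00046475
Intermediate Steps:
m(N, E) = -51/11 - 123/N (m(N, E) = -102*1/22 - 123/N = -51/11 - 123/N)
m(-139, -134)/((4036*(-2))) = (-51/11 - 123/(-139))/((4036*(-2))) = (-51/11 - 123*(-1/139))/(-8072) = (-51/11 + 123/139)*(-1/8072) = -5736/1529*(-1/8072) = 717/1542761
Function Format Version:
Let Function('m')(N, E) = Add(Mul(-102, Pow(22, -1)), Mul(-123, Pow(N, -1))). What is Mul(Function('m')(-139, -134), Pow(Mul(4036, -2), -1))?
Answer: Rational(717, 1542761) ≈ 0.00046475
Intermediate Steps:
Function('m')(N, E) = Add(Rational(-51, 11), Mul(-123, Pow(N, -1))) (Function('m')(N, E) = Add(Mul(-102, Rational(1, 22)), Mul(-123, Pow(N, -1))) = Add(Rational(-51, 11), Mul(-123, Pow(N, -1))))
Mul(Function('m')(-139, -134), Pow(Mul(4036, -2), -1)) = Mul(Add(Rational(-51, 11), Mul(-123, Pow(-139, -1))), Pow(Mul(4036, -2), -1)) = Mul(Add(Rational(-51, 11), Mul(-123, Rational(-1, 139))), Pow(-8072, -1)) = Mul(Add(Rational(-51, 11), Rational(123, 139)), Rational(-1, 8072)) = Mul(Rational(-5736, 1529), Rational(-1, 8072)) = Rational(717, 1542761)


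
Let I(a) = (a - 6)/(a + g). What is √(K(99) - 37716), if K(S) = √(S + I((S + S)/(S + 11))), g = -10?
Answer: 2*√(-15850149 + 41*√10455)/41 ≈ 194.18*I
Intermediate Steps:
I(a) = (-6 + a)/(-10 + a) (I(a) = (a - 6)/(a - 10) = (-6 + a)/(-10 + a))
K(S) = √(S + (-6 + 2*S/(11 + S))/(-10 + 2*S/(11 + S))) (K(S) = √(S + (-6 + (S + S)/(S + 11))/(-10 + (S + S)/(S + 11))) = √(S + (-6 + (2*S)/(11 + S))/(-10 + (2*S)/(11 + S))) = √(S + (-6 + 2*S/(11 + S))/(-10 + 2*S/(11 + S))))
√(K(99) - 37716) = √(√((33 + 4*99² + 57*99)/(55 + 4*99)) - 37716) = √(√((33 + 4*9801 + 5643)/(55 + 396)) - 37716) = √(√((33 + 39204 + 5643)/451) - 37716) = √(√((1/451)*44880) - 37716) = √(√(4080/41) - 37716) = √(4*√10455/41 - 37716) = √(-37716 + 4*√10455/41)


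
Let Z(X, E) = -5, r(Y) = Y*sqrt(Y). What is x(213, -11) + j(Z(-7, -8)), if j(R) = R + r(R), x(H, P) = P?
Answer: -16 - 5*I*sqrt(5) ≈ -16.0 - 11.18*I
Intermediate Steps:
r(Y) = Y**(3/2)
j(R) = R + R**(3/2)
x(213, -11) + j(Z(-7, -8)) = -11 + (-5 + (-5)**(3/2)) = -11 + (-5 - 5*I*sqrt(5)) = -16 - 5*I*sqrt(5)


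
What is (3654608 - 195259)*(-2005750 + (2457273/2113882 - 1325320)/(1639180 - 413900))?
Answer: -17971631247767637159936483/2590097336960 ≈ -6.9386e+12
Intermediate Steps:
(3654608 - 195259)*(-2005750 + (2457273/2113882 - 1325320)/(1639180 - 413900)) = 3459349*(-2005750 + (2457273*(1/2113882) - 1325320)/1225280) = 3459349*(-2005750 + (2457273/2113882 - 1325320)*(1/1225280)) = 3459349*(-2005750 - 2801567634967/2113882*1/1225280) = 3459349*(-2005750 - 2801567634967/2590097336960) = 3459349*(-5195090535175154967/2590097336960) = -17971631247767637159936483/2590097336960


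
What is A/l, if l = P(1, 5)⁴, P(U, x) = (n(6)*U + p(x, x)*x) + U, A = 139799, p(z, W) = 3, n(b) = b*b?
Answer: 139799/7311616 ≈ 0.019120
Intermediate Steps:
n(b) = b²
P(U, x) = 3*x + 37*U (P(U, x) = (6²*U + 3*x) + U = (36*U + 3*x) + U = (3*x + 36*U) + U = 3*x + 37*U)
l = 7311616 (l = (3*5 + 37*1)⁴ = (15 + 37)⁴ = 52⁴ = 7311616)
A/l = 139799/7311616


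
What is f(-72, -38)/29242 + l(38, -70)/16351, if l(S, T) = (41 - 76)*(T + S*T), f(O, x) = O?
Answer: 1396447914/239067971 ≈ 5.8412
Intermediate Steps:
l(S, T) = -35*T - 35*S*T (l(S, T) = -35*(T + S*T) = -35*T - 35*S*T)
f(-72, -38)/29242 + l(38, -70)/16351 = -72/29242 - 35*(-70)*(1 + 38)/16351 = -72*1/29242 - 35*(-70)*39*(1/16351) = -36/14621 + 95550*(1/16351) = -36/14621 + 95550/16351 = 1396447914/239067971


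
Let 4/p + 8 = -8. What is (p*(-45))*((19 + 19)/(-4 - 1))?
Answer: -171/2 ≈ -85.500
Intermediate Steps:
p = -1/4 (p = 4/(-8 - 8) = 4/(-16) = 4*(-1/16) = -1/4 ≈ -0.25000)
(p*(-45))*((19 + 19)/(-4 - 1)) = (-1/4*(-45))*((19 + 19)/(-4 - 1)) = 45*(38/(-5))/4 = 45*(38*(-1/5))/4 = (45/4)*(-38/5) = -171/2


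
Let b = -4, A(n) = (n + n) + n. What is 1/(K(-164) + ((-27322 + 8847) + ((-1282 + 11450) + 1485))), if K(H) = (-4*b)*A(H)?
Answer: -1/14694 ≈ -6.8055e-5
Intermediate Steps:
A(n) = 3*n (A(n) = 2*n + n = 3*n)
K(H) = 48*H (K(H) = (-4*(-4))*(3*H) = 16*(3*H) = 48*H)
1/(K(-164) + ((-27322 + 8847) + ((-1282 + 11450) + 1485))) = 1/(48*(-164) + ((-27322 + 8847) + ((-1282 + 11450) + 1485))) = 1/(-7872 + (-18475 + (10168 + 1485))) = 1/(-7872 + (-18475 + 11653)) = 1/(-7872 - 6822) = 1/(-14694) = -1/14694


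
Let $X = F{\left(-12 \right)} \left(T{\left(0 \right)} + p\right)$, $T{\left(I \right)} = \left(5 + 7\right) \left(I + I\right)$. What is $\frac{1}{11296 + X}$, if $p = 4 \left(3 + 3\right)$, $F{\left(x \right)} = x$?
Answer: $\frac{1}{11008} \approx 9.0843 \cdot 10^{-5}$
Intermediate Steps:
$T{\left(I \right)} = 24 I$ ($T{\left(I \right)} = 12 \cdot 2 I = 24 I$)
$p = 24$ ($p = 4 \cdot 6 = 24$)
$X = -288$ ($X = - 12 \left(24 \cdot 0 + 24\right) = - 12 \left(0 + 24\right) = \left(-12\right) 24 = -288$)
$\frac{1}{11296 + X} = \frac{1}{11296 - 288} = \frac{1}{11008}$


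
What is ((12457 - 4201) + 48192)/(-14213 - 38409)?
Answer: -28224/26311 ≈ -1.0727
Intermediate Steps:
((12457 - 4201) + 48192)/(-14213 - 38409) = (8256 + 48192)/(-52622) = 56448*(-1/52622) = -28224/26311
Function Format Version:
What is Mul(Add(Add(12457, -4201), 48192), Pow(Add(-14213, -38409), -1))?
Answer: Rational(-28224, 26311) ≈ -1.0727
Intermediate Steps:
Mul(Add(Add(12457, -4201), 48192), Pow(Add(-14213, -38409), -1)) = Mul(Add(8256, 48192), Pow(-52622, -1)) = Mul(56448, Rational(-1, 52622)) = Rational(-28224, 26311)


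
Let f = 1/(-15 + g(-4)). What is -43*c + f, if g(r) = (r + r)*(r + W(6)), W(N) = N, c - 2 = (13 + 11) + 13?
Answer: -51988/31 ≈ -1677.0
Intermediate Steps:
c = 39 (c = 2 + ((13 + 11) + 13) = 2 + (24 + 13) = 2 + 37 = 39)
g(r) = 2*r*(6 + r) (g(r) = (r + r)*(r + 6) = (2*r)*(6 + r) = 2*r*(6 + r))
f = -1/31 (f = 1/(-15 + 2*(-4)*(6 - 4)) = 1/(-15 + 2*(-4)*2) = 1/(-15 - 16) = 1/(-31) = -1/31 ≈ -0.032258)
-43*c + f = -43*39 - 1/31 = -1677 - 1/31 = -51988/31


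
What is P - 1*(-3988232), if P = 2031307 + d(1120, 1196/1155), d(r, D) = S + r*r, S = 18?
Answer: 7273957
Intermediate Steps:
d(r, D) = 18 + r² (d(r, D) = 18 + r*r = 18 + r²)
P = 3285725 (P = 2031307 + (18 + 1120²) = 2031307 + (18 + 1254400) = 2031307 + 1254418 = 3285725)
P - 1*(-3988232) = 3285725 - 1*(-3988232) = 3285725 + 3988232 = 7273957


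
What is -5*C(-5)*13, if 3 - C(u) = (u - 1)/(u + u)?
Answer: -156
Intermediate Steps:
C(u) = 3 - (-1 + u)/(2*u) (C(u) = 3 - (u - 1)/(u + u) = 3 - (-1 + u)/(2*u))
-5*C(-5)*13 = -5*(1 + 5*(-5))/(2*(-5))*13 = -5*(-1)*(1 - 25)/(2*5)*13 = -5*(-1)*(-24)/(2*5)*13 = -5*12/5*13 = -12*13 = -156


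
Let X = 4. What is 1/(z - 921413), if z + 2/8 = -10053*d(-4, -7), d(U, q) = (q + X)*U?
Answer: -4/4168197 ≈ -9.5965e-7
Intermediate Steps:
d(U, q) = U*(4 + q) (d(U, q) = (q + 4)*U = (4 + q)*U = U*(4 + q))
z = -482545/4 (z = -1/4 - (-40212)*(4 - 7) = -1/4 - (-40212)*(-3) = -1/4 - 10053*12 = -1/4 - 120636 = -482545/4 ≈ -1.2064e+5)
1/(z - 921413) = 1/(-482545/4 - 921413) = 1/(-4168197/4) = -4/4168197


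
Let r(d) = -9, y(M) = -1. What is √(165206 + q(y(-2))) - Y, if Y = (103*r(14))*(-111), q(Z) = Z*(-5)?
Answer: -102897 + √165211 ≈ -1.0249e+5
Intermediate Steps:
q(Z) = -5*Z
Y = 102897 (Y = (103*(-9))*(-111) = -927*(-111) = 102897)
√(165206 + q(y(-2))) - Y = √(165206 - 5*(-1)) - 1*102897 = √(165206 + 5) - 102897 = √165211 - 102897 = -102897 + √165211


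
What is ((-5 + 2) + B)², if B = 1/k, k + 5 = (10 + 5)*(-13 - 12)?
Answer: 1301881/144400 ≈ 9.0158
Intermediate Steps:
k = -380 (k = -5 + (10 + 5)*(-13 - 12) = -5 + 15*(-25) = -5 - 375 = -380)
B = -1/380 (B = 1/(-380) = -1/380 ≈ -0.0026316)
((-5 + 2) + B)² = ((-5 + 2) - 1/380)² = (-3 - 1/380)² = (-1141/380)² = 1301881/144400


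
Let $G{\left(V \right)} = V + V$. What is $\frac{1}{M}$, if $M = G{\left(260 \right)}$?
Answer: $\frac{1}{520} \approx 0.0019231$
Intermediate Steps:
$G{\left(V \right)} = 2 V$
$M = 520$ ($M = 2 \cdot 260 = 520$)
$\frac{1}{M} = \frac{1}{520}$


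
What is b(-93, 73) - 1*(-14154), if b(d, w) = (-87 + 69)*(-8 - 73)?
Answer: 15612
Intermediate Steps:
b(d, w) = 1458 (b(d, w) = -18*(-81) = 1458)
b(-93, 73) - 1*(-14154) = 1458 - 1*(-14154) = 1458 + 14154 = 15612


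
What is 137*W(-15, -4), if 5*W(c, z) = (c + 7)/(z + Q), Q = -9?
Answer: 1096/65 ≈ 16.862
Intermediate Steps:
W(c, z) = (7 + c)/(5*(-9 + z)) (W(c, z) = ((c + 7)/(z - 9))/5 = ((7 + c)/(-9 + z))/5 = (7 + c)/(5*(-9 + z)))
137*W(-15, -4) = 137*((7 - 15)/(5*(-9 - 4))) = 137*((⅕)*(-8)/(-13)) = 137*((⅕)*(-1/13)*(-8)) = 137*(8/65) = 1096/65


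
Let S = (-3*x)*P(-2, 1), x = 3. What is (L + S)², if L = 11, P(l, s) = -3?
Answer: 1444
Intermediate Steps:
S = 27 (S = -3*3*(-3) = -9*(-3) = 27)
(L + S)² = (11 + 27)² = 38² = 1444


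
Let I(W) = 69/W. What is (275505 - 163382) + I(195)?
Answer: 7288018/65 ≈ 1.1212e+5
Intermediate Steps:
(275505 - 163382) + I(195) = (275505 - 163382) + 69/195 = 112123 + 69*(1/195) = 112123 + 23/65 = 7288018/65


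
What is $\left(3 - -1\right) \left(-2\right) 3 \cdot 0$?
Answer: $0$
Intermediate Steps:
$\left(3 - -1\right) \left(-2\right) 3 \cdot 0 = \left(3 + 1\right) \left(-2\right) 0 = 4 \left(-2\right) 0 = \left(-8\right) 0 = 0$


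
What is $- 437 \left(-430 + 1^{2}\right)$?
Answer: $187473$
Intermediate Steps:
$- 437 \left(-430 + 1^{2}\right) = - 437 \left(-430 + 1\right) = \left(-437\right) \left(-429\right) = 187473$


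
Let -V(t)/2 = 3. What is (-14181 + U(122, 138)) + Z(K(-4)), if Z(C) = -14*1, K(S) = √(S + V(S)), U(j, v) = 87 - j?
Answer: -14230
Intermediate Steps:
V(t) = -6 (V(t) = -2*3 = -6)
K(S) = √(-6 + S) (K(S) = √(S - 6) = √(-6 + S))
Z(C) = -14
(-14181 + U(122, 138)) + Z(K(-4)) = (-14181 + (87 - 1*122)) - 14 = (-14181 + (87 - 122)) - 14 = (-14181 - 35) - 14 = -14216 - 14 = -14230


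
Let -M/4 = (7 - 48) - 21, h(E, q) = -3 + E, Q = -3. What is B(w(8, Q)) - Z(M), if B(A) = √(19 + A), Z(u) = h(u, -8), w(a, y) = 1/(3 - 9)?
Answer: -245 + √678/6 ≈ -240.66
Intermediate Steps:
w(a, y) = -⅙ (w(a, y) = 1/(-6) = -⅙)
M = 248 (M = -4*((7 - 48) - 21) = -4*(-41 - 21) = -4*(-62) = 248)
Z(u) = -3 + u
B(w(8, Q)) - Z(M) = √(19 - ⅙) - (-3 + 248) = √(113/6) - 1*245 = √678/6 - 245 = -245 + √678/6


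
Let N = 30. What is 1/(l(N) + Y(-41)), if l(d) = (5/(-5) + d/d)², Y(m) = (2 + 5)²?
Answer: 1/49 ≈ 0.020408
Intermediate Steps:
Y(m) = 49 (Y(m) = 7² = 49)
l(d) = 0 (l(d) = (5*(-⅕) + 1)² = (-1 + 1)² = 0² = 0)
1/(l(N) + Y(-41)) = 1/(0 + 49) = 1/49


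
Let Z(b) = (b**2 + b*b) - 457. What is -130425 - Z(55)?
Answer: -136018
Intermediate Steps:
Z(b) = -457 + 2*b**2 (Z(b) = (b**2 + b**2) - 457 = 2*b**2 - 457 = -457 + 2*b**2)
-130425 - Z(55) = -130425 - (-457 + 2*55**2) = -130425 - (-457 + 2*3025) = -130425 - (-457 + 6050) = -130425 - 1*5593 = -130425 - 5593 = -136018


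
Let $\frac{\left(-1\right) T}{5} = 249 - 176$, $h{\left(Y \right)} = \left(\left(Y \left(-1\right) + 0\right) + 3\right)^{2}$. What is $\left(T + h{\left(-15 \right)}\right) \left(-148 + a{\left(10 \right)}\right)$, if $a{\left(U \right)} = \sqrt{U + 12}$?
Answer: $6068 - 41 \sqrt{22} \approx 5875.7$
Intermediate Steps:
$h{\left(Y \right)} = \left(3 - Y\right)^{2}$ ($h{\left(Y \right)} = \left(\left(- Y + 0\right) + 3\right)^{2} = \left(- Y + 3\right)^{2} = \left(3 - Y\right)^{2}$)
$a{\left(U \right)} = \sqrt{12 + U}$
$T = -365$ ($T = - 5 \left(249 - 176\right) = \left(-5\right) 73 = -365$)
$\left(T + h{\left(-15 \right)}\right) \left(-148 + a{\left(10 \right)}\right) = \left(-365 + \left(-3 - 15\right)^{2}\right) \left(-148 + \sqrt{12 + 10}\right) = \left(-365 + \left(-18\right)^{2}\right) \left(-148 + \sqrt{22}\right) = \left(-365 + 324\right) \left(-148 + \sqrt{22}\right) = - 41 \left(-148 + \sqrt{22}\right) = 6068 - 41 \sqrt{22}$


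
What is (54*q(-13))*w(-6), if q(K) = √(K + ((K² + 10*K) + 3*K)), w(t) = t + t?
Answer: -648*I*√13 ≈ -2336.4*I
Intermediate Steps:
w(t) = 2*t
q(K) = √(K² + 14*K) (q(K) = √(K + (K² + 13*K)) = √(K² + 14*K))
(54*q(-13))*w(-6) = (54*√(-13*(14 - 13)))*(2*(-6)) = (54*√(-13*1))*(-12) = (54*√(-13))*(-12) = (54*(I*√13))*(-12) = (54*I*√13)*(-12) = -648*I*√13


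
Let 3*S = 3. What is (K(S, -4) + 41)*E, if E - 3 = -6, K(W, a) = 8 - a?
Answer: -159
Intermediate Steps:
S = 1 (S = (⅓)*3 = 1)
E = -3 (E = 3 - 6 = -3)
(K(S, -4) + 41)*E = ((8 - 1*(-4)) + 41)*(-3) = ((8 + 4) + 41)*(-3) = (12 + 41)*(-3) = 53*(-3) = -159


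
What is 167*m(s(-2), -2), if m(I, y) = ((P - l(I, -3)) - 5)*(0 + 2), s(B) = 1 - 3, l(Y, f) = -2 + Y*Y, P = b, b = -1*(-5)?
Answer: -668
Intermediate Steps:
b = 5
P = 5
l(Y, f) = -2 + Y²
s(B) = -2
m(I, y) = 4 - 2*I² (m(I, y) = ((5 - (-2 + I²)) - 5)*(0 + 2) = ((5 + (2 - I²)) - 5)*2 = ((7 - I²) - 5)*2 = (2 - I²)*2 = 4 - 2*I²)
167*m(s(-2), -2) = 167*(4 - 2*(-2)²) = 167*(4 - 2*4) = 167*(4 - 8) = 167*(-4) = -668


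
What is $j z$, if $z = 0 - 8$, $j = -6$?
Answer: $48$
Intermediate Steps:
$z = -8$ ($z = 0 - 8 = -8$)
$j z = \left(-6\right) \left(-8\right) = 48$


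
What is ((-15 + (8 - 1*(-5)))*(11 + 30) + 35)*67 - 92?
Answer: -3241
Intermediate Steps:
((-15 + (8 - 1*(-5)))*(11 + 30) + 35)*67 - 92 = ((-15 + (8 + 5))*41 + 35)*67 - 92 = ((-15 + 13)*41 + 35)*67 - 92 = (-2*41 + 35)*67 - 92 = (-82 + 35)*67 - 92 = -47*67 - 92 = -3149 - 92 = -3241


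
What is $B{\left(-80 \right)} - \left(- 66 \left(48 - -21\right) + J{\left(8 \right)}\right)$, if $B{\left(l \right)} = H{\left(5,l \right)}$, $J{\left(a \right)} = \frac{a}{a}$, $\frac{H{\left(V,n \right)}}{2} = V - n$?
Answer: $4723$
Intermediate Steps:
$H{\left(V,n \right)} = - 2 n + 2 V$ ($H{\left(V,n \right)} = 2 \left(V - n\right) = - 2 n + 2 V$)
$J{\left(a \right)} = 1$
$B{\left(l \right)} = 10 - 2 l$ ($B{\left(l \right)} = - 2 l + 2 \cdot 5 = - 2 l + 10 = 10 - 2 l$)
$B{\left(-80 \right)} - \left(- 66 \left(48 - -21\right) + J{\left(8 \right)}\right) = \left(10 - -160\right) - \left(- 66 \left(48 - -21\right) + 1\right) = \left(10 + 160\right) - \left(- 66 \left(48 + 21\right) + 1\right) = 170 - \left(\left(-66\right) 69 + 1\right) = 170 - \left(-4554 + 1\right) = 170 - -4553 = 170 + 4553 = 4723$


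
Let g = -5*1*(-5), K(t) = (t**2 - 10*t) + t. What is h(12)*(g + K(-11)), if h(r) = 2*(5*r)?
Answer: 29400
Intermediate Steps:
K(t) = t**2 - 9*t
g = 25 (g = -5*(-5) = 25)
h(r) = 10*r
h(12)*(g + K(-11)) = (10*12)*(25 - 11*(-9 - 11)) = 120*(25 - 11*(-20)) = 120*(25 + 220) = 120*245 = 29400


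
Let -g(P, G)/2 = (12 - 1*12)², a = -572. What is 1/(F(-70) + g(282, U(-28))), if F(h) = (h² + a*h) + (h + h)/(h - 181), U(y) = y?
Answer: 251/11280080 ≈ 2.2252e-5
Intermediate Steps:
g(P, G) = 0 (g(P, G) = -2*(12 - 1*12)² = -2*(12 - 12)² = -2*0² = -2*0 = 0)
F(h) = h² - 572*h + 2*h/(-181 + h) (F(h) = (h² - 572*h) + (h + h)/(h - 181) = (h² - 572*h) + (2*h)/(-181 + h) = (h² - 572*h) + 2*h/(-181 + h) = h² - 572*h + 2*h/(-181 + h))
1/(F(-70) + g(282, U(-28))) = 1/(-70*(103534 + (-70)² - 753*(-70))/(-181 - 70) + 0) = 1/(-70*(103534 + 4900 + 52710)/(-251) + 0) = 1/(-70*(-1/251)*161144 + 0) = 1/(11280080/251 + 0) = 1/(11280080/251) = 251/11280080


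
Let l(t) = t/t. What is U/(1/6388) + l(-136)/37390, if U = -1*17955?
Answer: -4288503630599/37390 ≈ -1.1470e+8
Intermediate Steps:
U = -17955
l(t) = 1
U/(1/6388) + l(-136)/37390 = -17955/(1/6388) + 1/37390 = -17955/1/6388 + 1*(1/37390) = -17955*6388 + 1/37390 = -114696540 + 1/37390 = -4288503630599/37390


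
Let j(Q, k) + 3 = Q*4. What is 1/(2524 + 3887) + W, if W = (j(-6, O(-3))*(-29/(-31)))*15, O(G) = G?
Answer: -75297164/198741 ≈ -378.87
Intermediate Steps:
j(Q, k) = -3 + 4*Q (j(Q, k) = -3 + Q*4 = -3 + 4*Q)
W = -11745/31 (W = ((-3 + 4*(-6))*(-29/(-31)))*15 = ((-3 - 24)*(-29*(-1/31)))*15 = -27*29/31*15 = -783/31*15 = -11745/31 ≈ -378.87)
1/(2524 + 3887) + W = 1/(2524 + 3887) - 11745/31 = 1/6411 - 11745/31 = -75297164/198741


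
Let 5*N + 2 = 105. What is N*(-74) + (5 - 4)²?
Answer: -7617/5 ≈ -1523.4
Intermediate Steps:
N = 103/5 (N = -⅖ + (⅕)*105 = -⅖ + 21 = 103/5 ≈ 20.600)
N*(-74) + (5 - 4)² = (103/5)*(-74) + (5 - 4)² = -7622/5 + 1² = -7622/5 + 1 = -7617/5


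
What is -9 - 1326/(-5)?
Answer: 1281/5 ≈ 256.20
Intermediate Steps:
-9 - 1326/(-5) = -9 - 1326*(-1)/5 = -9 - 26*(-51/5) = -9 + 1326/5 = 1281/5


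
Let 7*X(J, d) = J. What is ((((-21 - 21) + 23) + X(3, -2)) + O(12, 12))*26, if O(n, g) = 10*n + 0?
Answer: 18460/7 ≈ 2637.1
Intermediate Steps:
X(J, d) = J/7
O(n, g) = 10*n
((((-21 - 21) + 23) + X(3, -2)) + O(12, 12))*26 = ((((-21 - 21) + 23) + (⅐)*3) + 10*12)*26 = (((-42 + 23) + 3/7) + 120)*26 = ((-19 + 3/7) + 120)*26 = (-130/7 + 120)*26 = (710/7)*26 = 18460/7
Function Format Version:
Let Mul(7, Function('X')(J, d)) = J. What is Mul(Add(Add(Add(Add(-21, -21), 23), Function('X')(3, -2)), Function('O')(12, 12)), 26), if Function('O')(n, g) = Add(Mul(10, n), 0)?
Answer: Rational(18460, 7) ≈ 2637.1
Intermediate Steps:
Function('X')(J, d) = Mul(Rational(1, 7), J)
Function('O')(n, g) = Mul(10, n)
Mul(Add(Add(Add(Add(-21, -21), 23), Function('X')(3, -2)), Function('O')(12, 12)), 26) = Mul(Add(Add(Add(Add(-21, -21), 23), Mul(Rational(1, 7), 3)), Mul(10, 12)), 26) = Mul(Add(Add(Add(-42, 23), Rational(3, 7)), 120), 26) = Mul(Add(Add(-19, Rational(3, 7)), 120), 26) = Mul(Add(Rational(-130, 7), 120), 26) = Mul(Rational(710, 7), 26) = Rational(18460, 7)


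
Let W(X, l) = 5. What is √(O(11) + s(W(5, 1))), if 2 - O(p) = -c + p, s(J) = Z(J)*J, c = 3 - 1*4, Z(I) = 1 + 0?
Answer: I*√5 ≈ 2.2361*I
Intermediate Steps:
Z(I) = 1
c = -1 (c = 3 - 4 = -1)
s(J) = J (s(J) = 1*J = J)
O(p) = 1 - p (O(p) = 2 - (-1*(-1) + p) = 2 - (1 + p) = 2 + (-1 - p) = 1 - p)
√(O(11) + s(W(5, 1))) = √((1 - 1*11) + 5) = √((1 - 11) + 5) = √(-10 + 5) = √(-5) = I*√5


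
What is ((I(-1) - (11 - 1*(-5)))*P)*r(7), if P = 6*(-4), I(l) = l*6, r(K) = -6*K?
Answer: -22176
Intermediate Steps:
I(l) = 6*l
P = -24
((I(-1) - (11 - 1*(-5)))*P)*r(7) = ((6*(-1) - (11 - 1*(-5)))*(-24))*(-6*7) = ((-6 - (11 + 5))*(-24))*(-42) = ((-6 - 1*16)*(-24))*(-42) = ((-6 - 16)*(-24))*(-42) = -22*(-24)*(-42) = 528*(-42) = -22176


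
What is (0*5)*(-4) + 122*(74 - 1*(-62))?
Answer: 16592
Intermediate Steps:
(0*5)*(-4) + 122*(74 - 1*(-62)) = 0*(-4) + 122*(74 + 62) = 0 + 122*136 = 0 + 16592 = 16592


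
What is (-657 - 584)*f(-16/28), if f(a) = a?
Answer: 4964/7 ≈ 709.14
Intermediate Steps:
(-657 - 584)*f(-16/28) = (-657 - 584)*(-16/28) = -(-19856)/28 = -1241*(-4/7) = 4964/7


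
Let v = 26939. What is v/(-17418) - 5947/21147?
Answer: -11811647/6462078 ≈ -1.8278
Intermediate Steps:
v/(-17418) - 5947/21147 = 26939/(-17418) - 5947/21147 = 26939*(-1/17418) - 5947*1/21147 = -26939/17418 - 313/1113 = -11811647/6462078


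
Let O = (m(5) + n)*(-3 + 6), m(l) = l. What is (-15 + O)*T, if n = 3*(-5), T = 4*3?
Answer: -540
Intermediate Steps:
T = 12
n = -15
O = -30 (O = (5 - 15)*(-3 + 6) = -10*3 = -30)
(-15 + O)*T = (-15 - 30)*12 = -45*12 = -540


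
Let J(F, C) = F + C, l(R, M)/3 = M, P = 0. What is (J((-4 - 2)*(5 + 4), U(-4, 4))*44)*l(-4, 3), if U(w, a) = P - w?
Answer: -19800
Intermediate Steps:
l(R, M) = 3*M
U(w, a) = -w (U(w, a) = 0 - w = -w)
J(F, C) = C + F
(J((-4 - 2)*(5 + 4), U(-4, 4))*44)*l(-4, 3) = ((-1*(-4) + (-4 - 2)*(5 + 4))*44)*(3*3) = ((4 - 6*9)*44)*9 = ((4 - 54)*44)*9 = -50*44*9 = -2200*9 = -19800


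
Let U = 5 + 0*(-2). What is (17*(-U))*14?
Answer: -1190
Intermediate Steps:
U = 5 (U = 5 + 0 = 5)
(17*(-U))*14 = (17*(-1*5))*14 = (17*(-5))*14 = -85*14 = -1190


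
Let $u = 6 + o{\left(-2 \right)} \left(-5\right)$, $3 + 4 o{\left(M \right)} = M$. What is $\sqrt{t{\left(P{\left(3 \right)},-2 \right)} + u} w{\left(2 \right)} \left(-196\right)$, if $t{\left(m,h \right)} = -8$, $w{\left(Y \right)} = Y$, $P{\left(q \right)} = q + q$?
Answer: $- 196 \sqrt{17} \approx -808.13$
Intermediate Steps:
$o{\left(M \right)} = - \frac{3}{4} + \frac{M}{4}$
$P{\left(q \right)} = 2 q$
$u = \frac{49}{4}$ ($u = 6 + \left(- \frac{3}{4} + \frac{1}{4} \left(-2\right)\right) \left(-5\right) = 6 + \left(- \frac{3}{4} - \frac{1}{2}\right) \left(-5\right) = 6 - - \frac{25}{4} = 6 + \frac{25}{4} = \frac{49}{4} \approx 12.25$)
$\sqrt{t{\left(P{\left(3 \right)},-2 \right)} + u} w{\left(2 \right)} \left(-196\right) = \sqrt{-8 + \frac{49}{4}} \cdot 2 \left(-196\right) = \sqrt{\frac{17}{4}} \cdot 2 \left(-196\right) = \frac{\sqrt{17}}{2} \cdot 2 \left(-196\right) = \sqrt{17} \left(-196\right) = - 196 \sqrt{17}$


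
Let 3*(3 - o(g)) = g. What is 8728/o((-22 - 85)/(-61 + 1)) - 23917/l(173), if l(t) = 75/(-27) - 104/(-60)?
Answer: 539861625/20351 ≈ 26528.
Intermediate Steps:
l(t) = -47/45 (l(t) = 75*(-1/27) - 104*(-1/60) = -25/9 + 26/15 = -47/45)
o(g) = 3 - g/3
8728/o((-22 - 85)/(-61 + 1)) - 23917/l(173) = 8728/(3 - (-22 - 85)/(3*(-61 + 1))) - 23917/(-47/45) = 8728/(3 - (-107)/(3*(-60))) - 23917*(-45/47) = 8728/(3 - (-107)*(-1)/(3*60)) + 1076265/47 = 8728/(3 - ⅓*107/60) + 1076265/47 = 8728/(3 - 107/180) + 1076265/47 = 8728/(433/180) + 1076265/47 = 8728*(180/433) + 1076265/47 = 1571040/433 + 1076265/47 = 539861625/20351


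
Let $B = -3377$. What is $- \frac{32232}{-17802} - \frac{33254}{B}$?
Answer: $\frac{116805862}{10019559} \approx 11.658$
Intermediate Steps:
$- \frac{32232}{-17802} - \frac{33254}{B} = - \frac{32232}{-17802} - \frac{33254}{-3377} = \left(-32232\right) \left(- \frac{1}{17802}\right) - - \frac{33254}{3377} = \frac{5372}{2967} + \frac{33254}{3377} = \frac{116805862}{10019559}$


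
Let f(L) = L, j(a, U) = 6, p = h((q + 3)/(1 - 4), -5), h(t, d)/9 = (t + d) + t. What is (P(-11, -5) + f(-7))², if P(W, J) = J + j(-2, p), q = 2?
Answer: 36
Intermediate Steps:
h(t, d) = 9*d + 18*t (h(t, d) = 9*((t + d) + t) = 9*((d + t) + t) = 9*(d + 2*t) = 9*d + 18*t)
p = -75 (p = 9*(-5) + 18*((2 + 3)/(1 - 4)) = -45 + 18*(5/(-3)) = -45 + 18*(5*(-⅓)) = -45 + 18*(-5/3) = -45 - 30 = -75)
P(W, J) = 6 + J (P(W, J) = J + 6 = 6 + J)
(P(-11, -5) + f(-7))² = ((6 - 5) - 7)² = (1 - 7)² = (-6)² = 36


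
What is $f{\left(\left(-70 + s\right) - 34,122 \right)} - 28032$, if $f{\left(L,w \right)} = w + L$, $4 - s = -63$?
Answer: $-27947$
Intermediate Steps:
$s = 67$ ($s = 4 - -63 = 4 + 63 = 67$)
$f{\left(L,w \right)} = L + w$
$f{\left(\left(-70 + s\right) - 34,122 \right)} - 28032 = \left(\left(\left(-70 + 67\right) - 34\right) + 122\right) - 28032 = \left(\left(-3 - 34\right) + 122\right) - 28032 = \left(-37 + 122\right) - 28032 = 85 - 28032 = -27947$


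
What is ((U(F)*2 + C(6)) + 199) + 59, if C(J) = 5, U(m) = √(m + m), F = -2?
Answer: 263 + 4*I ≈ 263.0 + 4.0*I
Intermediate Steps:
U(m) = √2*√m (U(m) = √(2*m) = √2*√m)
((U(F)*2 + C(6)) + 199) + 59 = (((√2*√(-2))*2 + 5) + 199) + 59 = (((√2*(I*√2))*2 + 5) + 199) + 59 = (((2*I)*2 + 5) + 199) + 59 = ((4*I + 5) + 199) + 59 = ((5 + 4*I) + 199) + 59 = (204 + 4*I) + 59 = 263 + 4*I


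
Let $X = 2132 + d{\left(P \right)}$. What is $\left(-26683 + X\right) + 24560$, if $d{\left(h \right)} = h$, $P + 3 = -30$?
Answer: $-24$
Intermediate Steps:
$P = -33$ ($P = -3 - 30 = -33$)
$X = 2099$ ($X = 2132 - 33 = 2099$)
$\left(-26683 + X\right) + 24560 = \left(-26683 + 2099\right) + 24560 = -24584 + 24560 = -24$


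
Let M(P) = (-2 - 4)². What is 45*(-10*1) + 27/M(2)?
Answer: -1797/4 ≈ -449.25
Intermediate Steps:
M(P) = 36 (M(P) = (-6)² = 36)
45*(-10*1) + 27/M(2) = 45*(-10*1) + 27/36 = 45*(-10) + 27*(1/36) = -450 + ¾ = -1797/4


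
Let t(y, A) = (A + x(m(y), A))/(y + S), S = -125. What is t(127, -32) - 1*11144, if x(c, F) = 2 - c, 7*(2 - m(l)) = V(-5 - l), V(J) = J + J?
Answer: -78252/7 ≈ -11179.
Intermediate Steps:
V(J) = 2*J
m(l) = 24/7 + 2*l/7 (m(l) = 2 - 2*(-5 - l)/7 = 2 - (-10 - 2*l)/7 = 2 + (10/7 + 2*l/7) = 24/7 + 2*l/7)
t(y, A) = (-10/7 + A - 2*y/7)/(-125 + y) (t(y, A) = (A + (2 - (24/7 + 2*y/7)))/(y - 125) = (A + (2 + (-24/7 - 2*y/7)))/(-125 + y) = (A + (-10/7 - 2*y/7))/(-125 + y) = (-10/7 + A - 2*y/7)/(-125 + y))
t(127, -32) - 1*11144 = (-10 - 2*127 + 7*(-32))/(7*(-125 + 127)) - 1*11144 = (1/7)*(-10 - 254 - 224)/2 - 11144 = (1/7)*(1/2)*(-488) - 11144 = -244/7 - 11144 = -78252/7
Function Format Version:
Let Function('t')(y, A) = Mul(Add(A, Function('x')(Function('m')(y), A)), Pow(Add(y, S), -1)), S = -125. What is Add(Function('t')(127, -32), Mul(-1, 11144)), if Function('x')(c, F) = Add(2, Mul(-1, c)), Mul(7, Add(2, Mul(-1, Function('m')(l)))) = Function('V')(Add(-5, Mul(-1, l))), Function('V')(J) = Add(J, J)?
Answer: Rational(-78252, 7) ≈ -11179.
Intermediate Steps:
Function('V')(J) = Mul(2, J)
Function('m')(l) = Add(Rational(24, 7), Mul(Rational(2, 7), l)) (Function('m')(l) = Add(2, Mul(Rational(-1, 7), Mul(2, Add(-5, Mul(-1, l))))) = Add(2, Mul(Rational(-1, 7), Add(-10, Mul(-2, l)))) = Add(2, Add(Rational(10, 7), Mul(Rational(2, 7), l))) = Add(Rational(24, 7), Mul(Rational(2, 7), l)))
Function('t')(y, A) = Mul(Pow(Add(-125, y), -1), Add(Rational(-10, 7), A, Mul(Rational(-2, 7), y))) (Function('t')(y, A) = Mul(Add(A, Add(2, Mul(-1, Add(Rational(24, 7), Mul(Rational(2, 7), y))))), Pow(Add(y, -125), -1)) = Mul(Add(A, Add(2, Add(Rational(-24, 7), Mul(Rational(-2, 7), y)))), Pow(Add(-125, y), -1)) = Mul(Add(A, Add(Rational(-10, 7), Mul(Rational(-2, 7), y))), Pow(Add(-125, y), -1)) = Mul(Add(Rational(-10, 7), A, Mul(Rational(-2, 7), y)), Pow(Add(-125, y), -1)) = Mul(Pow(Add(-125, y), -1), Add(Rational(-10, 7), A, Mul(Rational(-2, 7), y))))
Add(Function('t')(127, -32), Mul(-1, 11144)) = Add(Mul(Rational(1, 7), Pow(Add(-125, 127), -1), Add(-10, Mul(-2, 127), Mul(7, -32))), Mul(-1, 11144)) = Add(Mul(Rational(1, 7), Pow(2, -1), Add(-10, -254, -224)), -11144) = Add(Mul(Rational(1, 7), Rational(1, 2), -488), -11144) = Add(Rational(-244, 7), -11144) = Rational(-78252, 7)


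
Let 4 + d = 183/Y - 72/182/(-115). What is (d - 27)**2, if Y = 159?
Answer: 274025712053284/307631076025 ≈ 890.76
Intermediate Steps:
d = -1578307/554645 (d = -4 + (183/159 - 72/182/(-115)) = -4 + (183*(1/159) - 72*1/182*(-1/115)) = -4 + (61/53 - 36/91*(-1/115)) = -4 + (61/53 + 36/10465) = -4 + 640273/554645 = -1578307/554645 ≈ -2.8456)
(d - 27)**2 = (-1578307/554645 - 27)**2 = (-16553722/554645)**2 = 274025712053284/307631076025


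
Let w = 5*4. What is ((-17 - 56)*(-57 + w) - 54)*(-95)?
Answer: -251465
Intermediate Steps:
w = 20
((-17 - 56)*(-57 + w) - 54)*(-95) = ((-17 - 56)*(-57 + 20) - 54)*(-95) = (-73*(-37) - 54)*(-95) = (2701 - 54)*(-95) = 2647*(-95) = -251465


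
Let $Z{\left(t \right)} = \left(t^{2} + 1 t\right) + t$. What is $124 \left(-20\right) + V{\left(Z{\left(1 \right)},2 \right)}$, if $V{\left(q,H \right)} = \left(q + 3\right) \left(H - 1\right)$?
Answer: $-2474$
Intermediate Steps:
$Z{\left(t \right)} = t^{2} + 2 t$ ($Z{\left(t \right)} = \left(t^{2} + t\right) + t = \left(t + t^{2}\right) + t = t^{2} + 2 t$)
$V{\left(q,H \right)} = \left(-1 + H\right) \left(3 + q\right)$ ($V{\left(q,H \right)} = \left(3 + q\right) \left(-1 + H\right) = \left(-1 + H\right) \left(3 + q\right)$)
$124 \left(-20\right) + V{\left(Z{\left(1 \right)},2 \right)} = 124 \left(-20\right) + \left(-3 - 1 \left(2 + 1\right) + 3 \cdot 2 + 2 \cdot 1 \left(2 + 1\right)\right) = -2480 + \left(-3 - 1 \cdot 3 + 6 + 2 \cdot 1 \cdot 3\right) = -2480 + \left(-3 - 3 + 6 + 2 \cdot 3\right) = -2480 + \left(-3 - 3 + 6 + 6\right) = -2480 + 6 = -2474$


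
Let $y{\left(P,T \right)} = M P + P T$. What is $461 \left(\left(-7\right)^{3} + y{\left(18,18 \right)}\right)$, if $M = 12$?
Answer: $90817$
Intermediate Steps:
$y{\left(P,T \right)} = 12 P + P T$
$461 \left(\left(-7\right)^{3} + y{\left(18,18 \right)}\right) = 461 \left(\left(-7\right)^{3} + 18 \left(12 + 18\right)\right) = 461 \left(-343 + 18 \cdot 30\right) = 461 \left(-343 + 540\right) = 461 \cdot 197 = 90817$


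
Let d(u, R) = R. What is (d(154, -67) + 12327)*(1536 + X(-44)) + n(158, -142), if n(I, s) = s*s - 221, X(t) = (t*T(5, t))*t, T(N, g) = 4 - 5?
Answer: -4884057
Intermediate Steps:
T(N, g) = -1
X(t) = -t² (X(t) = (t*(-1))*t = (-t)*t = -t²)
n(I, s) = -221 + s² (n(I, s) = s² - 221 = -221 + s²)
(d(154, -67) + 12327)*(1536 + X(-44)) + n(158, -142) = (-67 + 12327)*(1536 - 1*(-44)²) + (-221 + (-142)²) = 12260*(1536 - 1*1936) + (-221 + 20164) = 12260*(1536 - 1936) + 19943 = 12260*(-400) + 19943 = -4904000 + 19943 = -4884057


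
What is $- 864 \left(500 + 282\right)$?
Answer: $-675648$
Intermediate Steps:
$- 864 \left(500 + 282\right) = \left(-864\right) 782 = -675648$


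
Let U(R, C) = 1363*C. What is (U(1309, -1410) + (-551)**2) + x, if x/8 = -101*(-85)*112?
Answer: 6073931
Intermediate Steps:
x = 7692160 (x = 8*(-101*(-85)*112) = 8*(8585*112) = 8*961520 = 7692160)
(U(1309, -1410) + (-551)**2) + x = (1363*(-1410) + (-551)**2) + 7692160 = (-1921830 + 303601) + 7692160 = -1618229 + 7692160 = 6073931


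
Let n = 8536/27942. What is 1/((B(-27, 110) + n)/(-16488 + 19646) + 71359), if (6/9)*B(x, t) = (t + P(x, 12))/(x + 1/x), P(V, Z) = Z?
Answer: 32207905140/2298323836970189 ≈ 1.4014e-5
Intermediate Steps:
n = 4268/13971 (n = 8536*(1/27942) = 4268/13971 ≈ 0.30549)
B(x, t) = 3*(12 + t)/(2*(x + 1/x)) (B(x, t) = 3*((t + 12)/(x + 1/x))/2 = 3*((12 + t)/(x + 1/x))/2 = 3*(12 + t)/(2*(x + 1/x)))
1/((B(-27, 110) + n)/(-16488 + 19646) + 71359) = 1/(((3/2)*(-27)*(12 + 110)/(1 + (-27)²) + 4268/13971)/(-16488 + 19646) + 71359) = 1/(((3/2)*(-27)*122/(1 + 729) + 4268/13971)/3158 + 71359) = 1/(((3/2)*(-27)*122/730 + 4268/13971)*(1/3158) + 71359) = 1/(((3/2)*(-27)*(1/730)*122 + 4268/13971)*(1/3158) + 71359) = 1/((-4941/730 + 4268/13971)*(1/3158) + 71359) = 1/(-65915071/10198830*1/3158 + 71359) = 1/(-65915071/32207905140 + 71359) = 1/(2298323836970189/32207905140) = 32207905140/2298323836970189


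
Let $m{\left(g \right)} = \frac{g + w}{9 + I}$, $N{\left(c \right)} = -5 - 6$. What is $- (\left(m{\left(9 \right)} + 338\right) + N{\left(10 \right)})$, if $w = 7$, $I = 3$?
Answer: $- \frac{985}{3} \approx -328.33$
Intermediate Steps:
$N{\left(c \right)} = -11$ ($N{\left(c \right)} = -5 - 6 = -11$)
$m{\left(g \right)} = \frac{7}{12} + \frac{g}{12}$ ($m{\left(g \right)} = \frac{g + 7}{9 + 3} = \frac{7 + g}{12} = \left(7 + g\right) \frac{1}{12} = \frac{7}{12} + \frac{g}{12}$)
$- (\left(m{\left(9 \right)} + 338\right) + N{\left(10 \right)}) = - (\left(\left(\frac{7}{12} + \frac{1}{12} \cdot 9\right) + 338\right) - 11) = - (\left(\left(\frac{7}{12} + \frac{3}{4}\right) + 338\right) - 11) = - (\left(\frac{4}{3} + 338\right) - 11) = - (\frac{1018}{3} - 11) = \left(-1\right) \frac{985}{3} = - \frac{985}{3}$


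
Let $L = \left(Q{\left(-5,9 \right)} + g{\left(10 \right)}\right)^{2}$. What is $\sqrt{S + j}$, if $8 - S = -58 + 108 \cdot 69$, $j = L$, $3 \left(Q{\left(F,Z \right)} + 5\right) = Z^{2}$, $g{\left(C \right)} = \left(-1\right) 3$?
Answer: $5 i \sqrt{281} \approx 83.815 i$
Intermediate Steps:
$g{\left(C \right)} = -3$
$Q{\left(F,Z \right)} = -5 + \frac{Z^{2}}{3}$
$L = 361$ ($L = \left(\left(-5 + \frac{9^{2}}{3}\right) - 3\right)^{2} = \left(\left(-5 + \frac{1}{3} \cdot 81\right) - 3\right)^{2} = \left(\left(-5 + 27\right) - 3\right)^{2} = \left(22 - 3\right)^{2} = 19^{2} = 361$)
$j = 361$
$S = -7386$ ($S = 8 - \left(-58 + 108 \cdot 69\right) = 8 - \left(-58 + 7452\right) = 8 - 7394 = -7386$)
$\sqrt{S + j} = \sqrt{-7386 + 361} = \sqrt{-7025} = 5 i \sqrt{281}$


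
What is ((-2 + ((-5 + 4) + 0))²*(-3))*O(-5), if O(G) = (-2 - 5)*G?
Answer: -945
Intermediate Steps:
O(G) = -7*G
((-2 + ((-5 + 4) + 0))²*(-3))*O(-5) = ((-2 + ((-5 + 4) + 0))²*(-3))*(-7*(-5)) = ((-2 + (-1 + 0))²*(-3))*35 = ((-2 - 1)²*(-3))*35 = ((-3)²*(-3))*35 = (9*(-3))*35 = -27*35 = -945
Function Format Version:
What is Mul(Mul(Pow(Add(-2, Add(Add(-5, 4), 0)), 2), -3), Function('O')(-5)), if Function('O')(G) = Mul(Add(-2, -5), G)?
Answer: -945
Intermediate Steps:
Function('O')(G) = Mul(-7, G)
Mul(Mul(Pow(Add(-2, Add(Add(-5, 4), 0)), 2), -3), Function('O')(-5)) = Mul(Mul(Pow(Add(-2, Add(Add(-5, 4), 0)), 2), -3), Mul(-7, -5)) = Mul(Mul(Pow(Add(-2, Add(-1, 0)), 2), -3), 35) = Mul(Mul(Pow(Add(-2, -1), 2), -3), 35) = Mul(Mul(Pow(-3, 2), -3), 35) = Mul(Mul(9, -3), 35) = Mul(-27, 35) = -945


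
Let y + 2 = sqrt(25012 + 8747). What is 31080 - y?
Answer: 31082 - 33*sqrt(31) ≈ 30898.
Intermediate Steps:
y = -2 + 33*sqrt(31) (y = -2 + sqrt(25012 + 8747) = -2 + sqrt(33759) = -2 + 33*sqrt(31) ≈ 181.74)
31080 - y = 31080 - (-2 + 33*sqrt(31)) = 31080 + (2 - 33*sqrt(31)) = 31082 - 33*sqrt(31)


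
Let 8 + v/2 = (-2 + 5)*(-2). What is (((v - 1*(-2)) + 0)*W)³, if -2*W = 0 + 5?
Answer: 274625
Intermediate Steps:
W = -5/2 (W = -(0 + 5)/2 = -½*5 = -5/2 ≈ -2.5000)
v = -28 (v = -16 + 2*((-2 + 5)*(-2)) = -16 + 2*(3*(-2)) = -16 + 2*(-6) = -16 - 12 = -28)
(((v - 1*(-2)) + 0)*W)³ = (((-28 - 1*(-2)) + 0)*(-5/2))³ = (((-28 + 2) + 0)*(-5/2))³ = ((-26 + 0)*(-5/2))³ = (-26*(-5/2))³ = 65³ = 274625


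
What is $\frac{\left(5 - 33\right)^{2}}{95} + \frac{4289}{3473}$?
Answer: $\frac{3130287}{329935} \approx 9.4876$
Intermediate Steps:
$\frac{\left(5 - 33\right)^{2}}{95} + \frac{4289}{3473} = \left(-28\right)^{2} \cdot \frac{1}{95} + 4289 \cdot \frac{1}{3473} = 784 \cdot \frac{1}{95} + \frac{4289}{3473} = \frac{784}{95} + \frac{4289}{3473} = \frac{3130287}{329935}$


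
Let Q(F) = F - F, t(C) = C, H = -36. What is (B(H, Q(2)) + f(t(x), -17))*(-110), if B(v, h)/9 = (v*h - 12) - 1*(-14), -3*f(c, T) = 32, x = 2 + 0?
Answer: -2420/3 ≈ -806.67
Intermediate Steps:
x = 2
Q(F) = 0
f(c, T) = -32/3 (f(c, T) = -⅓*32 = -32/3)
B(v, h) = 18 + 9*h*v (B(v, h) = 9*((v*h - 12) - 1*(-14)) = 9*((h*v - 12) + 14) = 9*((-12 + h*v) + 14) = 9*(2 + h*v) = 18 + 9*h*v)
(B(H, Q(2)) + f(t(x), -17))*(-110) = ((18 + 9*0*(-36)) - 32/3)*(-110) = ((18 + 0) - 32/3)*(-110) = (18 - 32/3)*(-110) = (22/3)*(-110) = -2420/3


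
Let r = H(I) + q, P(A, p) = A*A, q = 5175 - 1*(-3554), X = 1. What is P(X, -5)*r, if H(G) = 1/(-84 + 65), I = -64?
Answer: 165850/19 ≈ 8729.0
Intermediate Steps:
H(G) = -1/19 (H(G) = 1/(-19) = -1/19)
q = 8729 (q = 5175 + 3554 = 8729)
P(A, p) = A²
r = 165850/19 (r = -1/19 + 8729 = 165850/19 ≈ 8729.0)
P(X, -5)*r = 1²*(165850/19) = 1*(165850/19) = 165850/19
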